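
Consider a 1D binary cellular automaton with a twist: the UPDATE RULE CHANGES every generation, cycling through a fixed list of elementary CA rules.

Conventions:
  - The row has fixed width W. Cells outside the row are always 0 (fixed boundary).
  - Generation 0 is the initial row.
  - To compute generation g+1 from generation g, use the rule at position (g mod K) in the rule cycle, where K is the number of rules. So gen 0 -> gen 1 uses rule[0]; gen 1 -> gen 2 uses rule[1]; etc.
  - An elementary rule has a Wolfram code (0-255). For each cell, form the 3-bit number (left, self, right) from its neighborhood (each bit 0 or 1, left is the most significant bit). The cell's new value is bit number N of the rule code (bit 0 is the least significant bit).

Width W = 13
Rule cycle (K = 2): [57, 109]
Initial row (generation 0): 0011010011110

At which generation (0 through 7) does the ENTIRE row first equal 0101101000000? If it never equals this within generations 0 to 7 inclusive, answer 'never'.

Gen 0: 0011010011110
Gen 1 (rule 57): 1010101010001
Gen 2 (rule 109): 1111111110101
Gen 3 (rule 57): 1000000001010
Gen 4 (rule 109): 1011111101110
Gen 5 (rule 57): 0110000011001
Gen 6 (rule 109): 0110111011001
Gen 7 (rule 57): 0101100110100

Answer: never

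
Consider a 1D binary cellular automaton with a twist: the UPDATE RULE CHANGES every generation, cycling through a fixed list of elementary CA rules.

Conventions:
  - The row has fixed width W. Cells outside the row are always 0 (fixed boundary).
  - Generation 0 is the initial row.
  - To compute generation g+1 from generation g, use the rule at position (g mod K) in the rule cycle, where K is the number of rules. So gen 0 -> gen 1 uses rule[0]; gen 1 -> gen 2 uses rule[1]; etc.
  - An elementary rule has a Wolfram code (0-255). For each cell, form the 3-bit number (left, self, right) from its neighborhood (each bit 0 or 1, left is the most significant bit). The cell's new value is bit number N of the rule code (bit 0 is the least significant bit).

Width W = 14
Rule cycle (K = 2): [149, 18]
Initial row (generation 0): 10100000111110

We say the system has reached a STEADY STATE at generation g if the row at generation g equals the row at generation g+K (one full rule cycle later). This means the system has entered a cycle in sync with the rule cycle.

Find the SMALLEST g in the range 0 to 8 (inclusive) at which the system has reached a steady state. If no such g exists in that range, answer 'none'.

Answer: 6

Derivation:
Gen 0: 10100000111110
Gen 1 (rule 149): 10111110011101
Gen 2 (rule 18): 00000001100000
Gen 3 (rule 149): 11111100011111
Gen 4 (rule 18): 00000010100000
Gen 5 (rule 149): 11111010111111
Gen 6 (rule 18): 00000000000000
Gen 7 (rule 149): 11111111111111
Gen 8 (rule 18): 00000000000000
Gen 9 (rule 149): 11111111111111
Gen 10 (rule 18): 00000000000000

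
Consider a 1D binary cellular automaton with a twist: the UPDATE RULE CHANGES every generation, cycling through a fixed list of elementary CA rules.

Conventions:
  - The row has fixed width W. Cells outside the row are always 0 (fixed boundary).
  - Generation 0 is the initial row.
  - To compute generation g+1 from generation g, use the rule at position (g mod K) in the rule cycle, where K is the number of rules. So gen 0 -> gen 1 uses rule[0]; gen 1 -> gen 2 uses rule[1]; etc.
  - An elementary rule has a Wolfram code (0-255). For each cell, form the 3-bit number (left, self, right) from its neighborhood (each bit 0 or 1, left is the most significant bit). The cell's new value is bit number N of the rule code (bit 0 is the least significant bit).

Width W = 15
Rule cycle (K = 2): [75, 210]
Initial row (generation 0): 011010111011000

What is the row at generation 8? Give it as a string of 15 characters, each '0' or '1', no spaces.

Gen 0: 011010111011000
Gen 1 (rule 75): 111000101011011
Gen 2 (rule 210): 011101000001001
Gen 3 (rule 75): 110100011110010
Gen 4 (rule 210): 010010101111101
Gen 5 (rule 75): 100100001000100
Gen 6 (rule 210): 011010010101010
Gen 7 (rule 75): 111000100000000
Gen 8 (rule 210): 011101010000000

Answer: 011101010000000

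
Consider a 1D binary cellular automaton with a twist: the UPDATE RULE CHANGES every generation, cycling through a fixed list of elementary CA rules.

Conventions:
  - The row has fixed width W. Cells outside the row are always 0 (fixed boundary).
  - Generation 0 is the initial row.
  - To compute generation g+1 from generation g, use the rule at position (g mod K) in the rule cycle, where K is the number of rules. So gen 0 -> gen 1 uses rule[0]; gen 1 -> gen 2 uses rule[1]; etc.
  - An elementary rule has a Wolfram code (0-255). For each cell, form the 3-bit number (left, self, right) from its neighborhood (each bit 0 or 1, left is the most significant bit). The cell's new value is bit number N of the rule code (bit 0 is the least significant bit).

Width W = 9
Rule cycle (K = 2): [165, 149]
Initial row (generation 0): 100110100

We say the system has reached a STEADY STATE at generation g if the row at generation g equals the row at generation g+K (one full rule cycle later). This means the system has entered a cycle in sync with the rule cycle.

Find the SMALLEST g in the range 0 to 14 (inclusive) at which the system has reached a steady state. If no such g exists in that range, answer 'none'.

Gen 0: 100110100
Gen 1 (rule 165): 100001101
Gen 2 (rule 149): 111100001
Gen 3 (rule 165): 011001101
Gen 4 (rule 149): 000100001
Gen 5 (rule 165): 110101101
Gen 6 (rule 149): 000100001
Gen 7 (rule 165): 110101101
Gen 8 (rule 149): 000100001
Gen 9 (rule 165): 110101101
Gen 10 (rule 149): 000100001
Gen 11 (rule 165): 110101101
Gen 12 (rule 149): 000100001
Gen 13 (rule 165): 110101101
Gen 14 (rule 149): 000100001
Gen 15 (rule 165): 110101101
Gen 16 (rule 149): 000100001

Answer: 4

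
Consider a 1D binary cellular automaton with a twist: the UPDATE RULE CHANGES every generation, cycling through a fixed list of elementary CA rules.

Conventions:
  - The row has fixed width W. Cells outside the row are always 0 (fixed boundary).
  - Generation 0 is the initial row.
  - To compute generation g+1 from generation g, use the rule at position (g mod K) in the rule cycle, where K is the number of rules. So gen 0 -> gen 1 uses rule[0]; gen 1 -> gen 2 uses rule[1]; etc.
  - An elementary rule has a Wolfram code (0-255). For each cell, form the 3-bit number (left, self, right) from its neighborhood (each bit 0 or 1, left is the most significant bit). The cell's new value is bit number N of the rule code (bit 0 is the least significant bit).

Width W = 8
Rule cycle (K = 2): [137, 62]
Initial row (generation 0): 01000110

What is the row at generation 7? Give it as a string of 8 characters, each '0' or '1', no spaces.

Answer: 00111001

Derivation:
Gen 0: 01000110
Gen 1 (rule 137): 00010100
Gen 2 (rule 62): 00111110
Gen 3 (rule 137): 10111100
Gen 4 (rule 62): 11100010
Gen 5 (rule 137): 11001000
Gen 6 (rule 62): 10111100
Gen 7 (rule 137): 00111001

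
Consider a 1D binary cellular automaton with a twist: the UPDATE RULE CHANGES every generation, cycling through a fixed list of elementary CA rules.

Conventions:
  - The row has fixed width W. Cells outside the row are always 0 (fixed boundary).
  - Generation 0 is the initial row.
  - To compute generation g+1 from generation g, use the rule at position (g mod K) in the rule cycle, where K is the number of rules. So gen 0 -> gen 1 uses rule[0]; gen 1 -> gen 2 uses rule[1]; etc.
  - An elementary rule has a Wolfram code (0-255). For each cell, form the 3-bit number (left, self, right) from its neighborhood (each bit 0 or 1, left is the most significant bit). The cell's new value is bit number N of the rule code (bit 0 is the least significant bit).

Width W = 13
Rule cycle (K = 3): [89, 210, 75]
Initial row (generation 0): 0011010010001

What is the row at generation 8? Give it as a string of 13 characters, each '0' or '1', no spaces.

Answer: 0001111110000

Derivation:
Gen 0: 0011010010001
Gen 1 (rule 89): 1011001001100
Gen 2 (rule 210): 0001110110110
Gen 3 (rule 75): 1111010110110
Gen 4 (rule 89): 1001000110111
Gen 5 (rule 210): 0110101010011
Gen 6 (rule 75): 1110000000111
Gen 7 (rule 89): 1011111110101
Gen 8 (rule 210): 0001111110000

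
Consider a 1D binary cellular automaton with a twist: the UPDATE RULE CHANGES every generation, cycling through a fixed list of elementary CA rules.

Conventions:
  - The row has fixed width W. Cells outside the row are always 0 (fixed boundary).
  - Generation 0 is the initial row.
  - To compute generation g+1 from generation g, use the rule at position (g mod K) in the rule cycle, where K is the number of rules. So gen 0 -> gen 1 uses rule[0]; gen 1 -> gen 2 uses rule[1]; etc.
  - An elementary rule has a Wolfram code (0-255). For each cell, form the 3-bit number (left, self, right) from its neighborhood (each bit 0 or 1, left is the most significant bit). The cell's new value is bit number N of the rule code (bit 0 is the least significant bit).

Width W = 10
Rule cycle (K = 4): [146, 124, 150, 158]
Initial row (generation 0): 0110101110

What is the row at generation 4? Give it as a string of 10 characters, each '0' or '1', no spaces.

Answer: 0111011011

Derivation:
Gen 0: 0110101110
Gen 1 (rule 146): 1000000101
Gen 2 (rule 124): 1100000111
Gen 3 (rule 150): 0010001010
Gen 4 (rule 158): 0111011011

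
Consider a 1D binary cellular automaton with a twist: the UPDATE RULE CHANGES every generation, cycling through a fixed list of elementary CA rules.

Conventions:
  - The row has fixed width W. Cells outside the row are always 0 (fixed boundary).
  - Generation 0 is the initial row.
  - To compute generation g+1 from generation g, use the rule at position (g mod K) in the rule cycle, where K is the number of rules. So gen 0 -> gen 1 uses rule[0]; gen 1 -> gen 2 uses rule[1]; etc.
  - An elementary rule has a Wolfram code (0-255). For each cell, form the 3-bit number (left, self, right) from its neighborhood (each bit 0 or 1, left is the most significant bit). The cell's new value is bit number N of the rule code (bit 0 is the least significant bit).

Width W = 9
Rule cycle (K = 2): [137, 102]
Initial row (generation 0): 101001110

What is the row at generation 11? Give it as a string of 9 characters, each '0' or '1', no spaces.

Answer: 100011010

Derivation:
Gen 0: 101001110
Gen 1 (rule 137): 000001100
Gen 2 (rule 102): 000010100
Gen 3 (rule 137): 111000001
Gen 4 (rule 102): 001000011
Gen 5 (rule 137): 100011010
Gen 6 (rule 102): 100101110
Gen 7 (rule 137): 000001100
Gen 8 (rule 102): 000010100
Gen 9 (rule 137): 111000001
Gen 10 (rule 102): 001000011
Gen 11 (rule 137): 100011010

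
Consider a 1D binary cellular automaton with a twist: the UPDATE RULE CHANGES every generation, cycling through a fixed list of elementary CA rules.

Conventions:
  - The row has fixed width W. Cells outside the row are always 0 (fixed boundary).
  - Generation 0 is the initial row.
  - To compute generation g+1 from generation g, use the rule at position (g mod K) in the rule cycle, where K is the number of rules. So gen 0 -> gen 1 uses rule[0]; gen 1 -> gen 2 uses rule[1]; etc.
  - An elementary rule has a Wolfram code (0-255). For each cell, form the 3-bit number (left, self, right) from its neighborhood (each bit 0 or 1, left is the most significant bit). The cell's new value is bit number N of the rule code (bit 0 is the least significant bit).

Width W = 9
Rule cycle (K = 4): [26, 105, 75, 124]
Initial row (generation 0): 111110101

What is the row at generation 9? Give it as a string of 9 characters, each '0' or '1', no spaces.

Gen 0: 111110101
Gen 1 (rule 26): 100000000
Gen 2 (rule 105): 001111111
Gen 3 (rule 75): 111000001
Gen 4 (rule 124): 101100001
Gen 5 (rule 26): 001010010
Gen 6 (rule 105): 100100000
Gen 7 (rule 75): 001001111
Gen 8 (rule 124): 001101001
Gen 9 (rule 26): 011000110

Answer: 011000110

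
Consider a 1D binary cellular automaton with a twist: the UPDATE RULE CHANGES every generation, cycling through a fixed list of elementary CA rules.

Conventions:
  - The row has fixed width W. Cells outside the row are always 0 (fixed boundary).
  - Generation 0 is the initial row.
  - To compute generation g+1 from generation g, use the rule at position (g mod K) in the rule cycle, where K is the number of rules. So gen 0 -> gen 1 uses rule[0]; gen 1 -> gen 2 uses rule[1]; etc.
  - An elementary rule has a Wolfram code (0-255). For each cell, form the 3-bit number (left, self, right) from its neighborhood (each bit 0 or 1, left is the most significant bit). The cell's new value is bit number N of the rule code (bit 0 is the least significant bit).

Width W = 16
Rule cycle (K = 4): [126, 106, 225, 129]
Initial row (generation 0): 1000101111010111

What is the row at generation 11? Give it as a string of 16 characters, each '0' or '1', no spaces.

Answer: 1110010100010011

Derivation:
Gen 0: 1000101111010111
Gen 1 (rule 126): 1101111001111101
Gen 2 (rule 106): 1111001011000110
Gen 3 (rule 225): 0111000101010010
Gen 4 (rule 129): 0010010000000000
Gen 5 (rule 126): 0111111000000000
Gen 6 (rule 106): 1100001000000000
Gen 7 (rule 225): 0101100011111111
Gen 8 (rule 129): 0000001001111110
Gen 9 (rule 126): 0000011111000011
Gen 10 (rule 106): 0000110001000111
Gen 11 (rule 225): 1110010100010011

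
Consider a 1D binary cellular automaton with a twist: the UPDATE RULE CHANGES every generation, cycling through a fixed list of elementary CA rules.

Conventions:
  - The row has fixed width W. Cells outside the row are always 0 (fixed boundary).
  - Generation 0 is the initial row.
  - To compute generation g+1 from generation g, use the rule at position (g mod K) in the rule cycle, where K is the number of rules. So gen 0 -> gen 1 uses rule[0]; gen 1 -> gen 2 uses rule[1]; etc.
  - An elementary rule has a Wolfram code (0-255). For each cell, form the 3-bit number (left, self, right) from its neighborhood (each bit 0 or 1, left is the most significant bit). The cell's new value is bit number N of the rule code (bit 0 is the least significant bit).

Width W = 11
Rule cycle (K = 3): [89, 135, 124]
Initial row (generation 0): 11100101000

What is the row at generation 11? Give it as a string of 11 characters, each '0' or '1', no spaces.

Answer: 10111101011

Derivation:
Gen 0: 11100101000
Gen 1 (rule 89): 10110000111
Gen 2 (rule 135): 10000111010
Gen 3 (rule 124): 11000101111
Gen 4 (rule 89): 11110001001
Gen 5 (rule 135): 01100111011
Gen 6 (rule 124): 01110101111
Gen 7 (rule 89): 01010001001
Gen 8 (rule 135): 11010111011
Gen 9 (rule 124): 11111101111
Gen 10 (rule 89): 10000101001
Gen 11 (rule 135): 10111101011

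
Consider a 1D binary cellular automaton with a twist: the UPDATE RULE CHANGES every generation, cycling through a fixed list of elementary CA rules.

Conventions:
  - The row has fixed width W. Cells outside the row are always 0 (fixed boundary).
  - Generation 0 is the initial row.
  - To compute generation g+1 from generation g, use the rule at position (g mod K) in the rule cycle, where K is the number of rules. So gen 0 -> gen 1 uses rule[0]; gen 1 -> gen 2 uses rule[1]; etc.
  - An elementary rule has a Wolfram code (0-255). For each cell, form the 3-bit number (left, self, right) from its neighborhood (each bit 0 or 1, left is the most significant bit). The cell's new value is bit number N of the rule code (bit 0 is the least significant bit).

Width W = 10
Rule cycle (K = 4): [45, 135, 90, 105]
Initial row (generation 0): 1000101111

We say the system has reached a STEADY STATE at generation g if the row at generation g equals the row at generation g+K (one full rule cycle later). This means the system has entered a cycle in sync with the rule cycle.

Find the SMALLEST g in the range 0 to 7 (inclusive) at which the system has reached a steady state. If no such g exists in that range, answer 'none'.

Answer: none

Derivation:
Gen 0: 1000101111
Gen 1 (rule 45): 1010111000
Gen 2 (rule 135): 1010010011
Gen 3 (rule 90): 0001101111
Gen 4 (rule 105): 1101111001
Gen 5 (rule 45): 1011000001
Gen 6 (rule 135): 1000011111
Gen 7 (rule 90): 0100110001
Gen 8 (rule 105): 0000110100
Gen 9 (rule 45): 1110101101
Gen 10 (rule 135): 0100100001
Gen 11 (rule 90): 1011010010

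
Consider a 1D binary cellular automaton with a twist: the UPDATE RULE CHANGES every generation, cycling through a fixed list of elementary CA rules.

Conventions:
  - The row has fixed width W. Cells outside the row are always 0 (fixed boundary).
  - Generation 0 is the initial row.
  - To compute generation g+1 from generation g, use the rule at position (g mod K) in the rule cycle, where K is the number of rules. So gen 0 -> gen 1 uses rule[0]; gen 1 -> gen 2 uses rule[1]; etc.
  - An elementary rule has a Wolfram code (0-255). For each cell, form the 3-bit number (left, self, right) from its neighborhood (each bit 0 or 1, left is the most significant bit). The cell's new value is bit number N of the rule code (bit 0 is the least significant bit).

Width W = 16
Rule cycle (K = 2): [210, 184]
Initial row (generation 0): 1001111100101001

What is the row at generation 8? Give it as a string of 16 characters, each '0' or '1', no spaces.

Answer: 0101010100100001

Derivation:
Gen 0: 1001111100101001
Gen 1 (rule 210): 0110111111000110
Gen 2 (rule 184): 0101111110100101
Gen 3 (rule 210): 1000111110011000
Gen 4 (rule 184): 0100111101010100
Gen 5 (rule 210): 1011011100000010
Gen 6 (rule 184): 0110111010000001
Gen 7 (rule 210): 1010011001000010
Gen 8 (rule 184): 0101010100100001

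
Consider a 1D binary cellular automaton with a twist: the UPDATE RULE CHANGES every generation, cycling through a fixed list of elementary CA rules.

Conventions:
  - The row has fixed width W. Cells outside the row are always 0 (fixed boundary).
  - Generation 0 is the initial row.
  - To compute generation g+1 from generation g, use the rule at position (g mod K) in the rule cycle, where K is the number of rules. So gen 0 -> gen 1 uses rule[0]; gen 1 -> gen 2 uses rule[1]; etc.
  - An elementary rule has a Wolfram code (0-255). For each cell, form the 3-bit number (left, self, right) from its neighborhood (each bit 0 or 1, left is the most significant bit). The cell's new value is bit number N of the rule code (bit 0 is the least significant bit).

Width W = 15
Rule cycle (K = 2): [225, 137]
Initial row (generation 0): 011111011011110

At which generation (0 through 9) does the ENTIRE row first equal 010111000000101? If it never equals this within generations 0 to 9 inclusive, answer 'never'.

Gen 0: 011111011011110
Gen 1 (rule 225): 001111101101110
Gen 2 (rule 137): 101111001001100
Gen 3 (rule 225): 010111000000101
Gen 4 (rule 137): 000110011110000
Gen 5 (rule 225): 110010001110111
Gen 6 (rule 137): 100000101100110
Gen 7 (rule 225): 001110010100010
Gen 8 (rule 137): 101100000001000
Gen 9 (rule 225): 010101111100011

Answer: 3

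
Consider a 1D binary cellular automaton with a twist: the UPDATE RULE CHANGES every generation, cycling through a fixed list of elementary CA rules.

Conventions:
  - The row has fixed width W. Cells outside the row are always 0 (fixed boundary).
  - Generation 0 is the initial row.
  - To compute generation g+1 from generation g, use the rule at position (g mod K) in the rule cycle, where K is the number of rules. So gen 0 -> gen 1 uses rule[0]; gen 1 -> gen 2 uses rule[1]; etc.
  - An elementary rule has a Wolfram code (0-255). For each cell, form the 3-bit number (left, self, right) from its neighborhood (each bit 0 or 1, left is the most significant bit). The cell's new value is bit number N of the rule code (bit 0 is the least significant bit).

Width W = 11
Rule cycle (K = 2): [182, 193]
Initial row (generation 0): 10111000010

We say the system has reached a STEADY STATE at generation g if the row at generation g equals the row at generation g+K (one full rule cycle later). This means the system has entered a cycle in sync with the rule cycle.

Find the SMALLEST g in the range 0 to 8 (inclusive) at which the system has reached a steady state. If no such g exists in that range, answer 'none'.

Gen 0: 10111000010
Gen 1 (rule 182): 11010100111
Gen 2 (rule 193): 01000000011
Gen 3 (rule 182): 11100000100
Gen 4 (rule 193): 01101110001
Gen 5 (rule 182): 10010101011
Gen 6 (rule 193): 00000000001
Gen 7 (rule 182): 00000000011
Gen 8 (rule 193): 11111111001
Gen 9 (rule 182): 01111110111
Gen 10 (rule 193): 00111110011

Answer: none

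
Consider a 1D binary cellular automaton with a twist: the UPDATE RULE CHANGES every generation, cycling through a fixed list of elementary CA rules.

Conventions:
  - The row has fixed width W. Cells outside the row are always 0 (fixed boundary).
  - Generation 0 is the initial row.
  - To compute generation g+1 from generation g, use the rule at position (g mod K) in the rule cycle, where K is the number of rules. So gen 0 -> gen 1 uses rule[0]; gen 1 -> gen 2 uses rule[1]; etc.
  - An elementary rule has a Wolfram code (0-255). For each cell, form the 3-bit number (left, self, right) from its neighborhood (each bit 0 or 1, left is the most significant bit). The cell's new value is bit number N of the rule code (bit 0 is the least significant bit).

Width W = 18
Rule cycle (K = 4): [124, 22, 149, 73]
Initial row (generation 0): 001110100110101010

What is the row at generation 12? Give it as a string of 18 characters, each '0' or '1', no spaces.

Answer: 100001010001010001

Derivation:
Gen 0: 001110100110101010
Gen 1 (rule 124): 001011110111111111
Gen 2 (rule 22): 011000000000000000
Gen 3 (rule 149): 000111111111111111
Gen 4 (rule 73): 110100000000000001
Gen 5 (rule 124): 111110000000000001
Gen 6 (rule 22): 000001000000000011
Gen 7 (rule 149): 111101111111111000
Gen 8 (rule 73): 100101000000001011
Gen 9 (rule 124): 110111100000001111
Gen 10 (rule 22): 000000010000010000
Gen 11 (rule 149): 111111011111011111
Gen 12 (rule 73): 100001010001010001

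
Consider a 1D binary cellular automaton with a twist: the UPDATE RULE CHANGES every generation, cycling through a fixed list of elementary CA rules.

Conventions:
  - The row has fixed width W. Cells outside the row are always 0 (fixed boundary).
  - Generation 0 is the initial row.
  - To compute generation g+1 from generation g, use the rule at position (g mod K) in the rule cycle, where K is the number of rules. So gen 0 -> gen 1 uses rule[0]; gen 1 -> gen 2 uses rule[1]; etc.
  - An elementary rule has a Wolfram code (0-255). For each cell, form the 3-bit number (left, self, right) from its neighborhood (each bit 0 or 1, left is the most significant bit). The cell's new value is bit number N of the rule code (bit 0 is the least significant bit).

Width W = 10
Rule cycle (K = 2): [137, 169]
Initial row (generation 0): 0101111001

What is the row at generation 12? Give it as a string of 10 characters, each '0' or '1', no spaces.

Gen 0: 0101111001
Gen 1 (rule 137): 0001110000
Gen 2 (rule 169): 1101100111
Gen 3 (rule 137): 1001000110
Gen 4 (rule 169): 0000010100
Gen 5 (rule 137): 1111000001
Gen 6 (rule 169): 1110011100
Gen 7 (rule 137): 1100011001
Gen 8 (rule 169): 1001010000
Gen 9 (rule 137): 0000000111
Gen 10 (rule 169): 1111110110
Gen 11 (rule 137): 1111100100
Gen 12 (rule 169): 1111000001

Answer: 1111000001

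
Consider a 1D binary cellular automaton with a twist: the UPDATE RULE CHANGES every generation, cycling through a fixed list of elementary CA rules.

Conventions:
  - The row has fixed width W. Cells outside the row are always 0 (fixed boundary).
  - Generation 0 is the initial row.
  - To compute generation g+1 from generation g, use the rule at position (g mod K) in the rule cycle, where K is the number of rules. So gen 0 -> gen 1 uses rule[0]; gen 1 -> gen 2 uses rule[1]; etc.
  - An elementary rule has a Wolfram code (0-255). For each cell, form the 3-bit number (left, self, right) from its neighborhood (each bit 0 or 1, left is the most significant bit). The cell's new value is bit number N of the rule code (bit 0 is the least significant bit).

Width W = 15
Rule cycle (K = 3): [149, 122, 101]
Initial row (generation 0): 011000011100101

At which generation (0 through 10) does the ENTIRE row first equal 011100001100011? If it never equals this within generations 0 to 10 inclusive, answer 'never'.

Gen 0: 011000011100101
Gen 1 (rule 149): 000111001010101
Gen 2 (rule 122): 001101110101010
Gen 3 (rule 101): 100110011111110
Gen 4 (rule 149): 110001001111101
Gen 5 (rule 122): 111010111000110
Gen 6 (rule 101): 001111001010010
Gen 7 (rule 149): 100110101011011
Gen 8 (rule 122): 011111010111111
Gen 9 (rule 101): 000001111000001
Gen 10 (rule 149): 111100110111101

Answer: never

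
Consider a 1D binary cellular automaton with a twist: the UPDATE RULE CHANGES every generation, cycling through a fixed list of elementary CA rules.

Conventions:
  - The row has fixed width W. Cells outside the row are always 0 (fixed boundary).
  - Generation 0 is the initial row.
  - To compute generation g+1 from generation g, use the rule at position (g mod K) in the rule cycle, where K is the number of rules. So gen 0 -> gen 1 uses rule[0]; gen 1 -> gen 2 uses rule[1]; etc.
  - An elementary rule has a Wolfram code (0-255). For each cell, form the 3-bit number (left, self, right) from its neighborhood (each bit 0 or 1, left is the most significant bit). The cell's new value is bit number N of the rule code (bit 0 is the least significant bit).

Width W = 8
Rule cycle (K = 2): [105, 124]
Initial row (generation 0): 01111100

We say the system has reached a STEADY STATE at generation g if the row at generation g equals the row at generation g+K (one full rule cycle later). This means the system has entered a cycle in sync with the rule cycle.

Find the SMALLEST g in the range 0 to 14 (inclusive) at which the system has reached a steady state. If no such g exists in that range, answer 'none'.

Answer: 4

Derivation:
Gen 0: 01111100
Gen 1 (rule 105): 01000101
Gen 2 (rule 124): 01100111
Gen 3 (rule 105): 01100101
Gen 4 (rule 124): 01110111
Gen 5 (rule 105): 01011101
Gen 6 (rule 124): 01110111
Gen 7 (rule 105): 01011101
Gen 8 (rule 124): 01110111
Gen 9 (rule 105): 01011101
Gen 10 (rule 124): 01110111
Gen 11 (rule 105): 01011101
Gen 12 (rule 124): 01110111
Gen 13 (rule 105): 01011101
Gen 14 (rule 124): 01110111
Gen 15 (rule 105): 01011101
Gen 16 (rule 124): 01110111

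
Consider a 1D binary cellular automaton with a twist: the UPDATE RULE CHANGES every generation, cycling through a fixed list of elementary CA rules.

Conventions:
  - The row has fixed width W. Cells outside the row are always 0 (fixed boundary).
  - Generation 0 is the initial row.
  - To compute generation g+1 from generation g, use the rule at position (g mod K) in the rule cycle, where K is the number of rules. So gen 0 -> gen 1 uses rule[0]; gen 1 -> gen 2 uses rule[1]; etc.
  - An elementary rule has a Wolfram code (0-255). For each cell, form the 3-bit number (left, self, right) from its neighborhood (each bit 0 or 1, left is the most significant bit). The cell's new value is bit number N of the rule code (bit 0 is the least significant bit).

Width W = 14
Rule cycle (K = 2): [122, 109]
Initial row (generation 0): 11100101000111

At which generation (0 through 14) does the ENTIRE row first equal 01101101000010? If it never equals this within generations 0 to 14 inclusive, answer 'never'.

Answer: 9

Derivation:
Gen 0: 11100101000111
Gen 1 (rule 122): 10111010101101
Gen 2 (rule 109): 11101111111111
Gen 3 (rule 122): 10111000000001
Gen 4 (rule 109): 11101011111101
Gen 5 (rule 122): 10110110000110
Gen 6 (rule 109): 11111110110110
Gen 7 (rule 122): 10000011111111
Gen 8 (rule 109): 10111010000001
Gen 9 (rule 122): 01101101000010
Gen 10 (rule 109): 01111111011010
Gen 11 (rule 122): 11000001111101
Gen 12 (rule 109): 11011101000111
Gen 13 (rule 122): 11110110101101
Gen 14 (rule 109): 10011111111111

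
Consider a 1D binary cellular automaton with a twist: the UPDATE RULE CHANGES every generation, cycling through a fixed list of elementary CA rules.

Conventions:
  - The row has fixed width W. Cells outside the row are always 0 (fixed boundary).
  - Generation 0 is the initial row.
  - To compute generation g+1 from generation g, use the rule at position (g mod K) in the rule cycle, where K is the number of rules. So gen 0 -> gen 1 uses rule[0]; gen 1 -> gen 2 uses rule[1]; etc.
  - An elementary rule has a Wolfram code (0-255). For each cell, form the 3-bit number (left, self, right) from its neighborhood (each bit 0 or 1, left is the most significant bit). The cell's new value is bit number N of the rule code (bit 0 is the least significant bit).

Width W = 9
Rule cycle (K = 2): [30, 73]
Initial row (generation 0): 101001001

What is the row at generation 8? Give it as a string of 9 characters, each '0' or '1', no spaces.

Answer: 000011111

Derivation:
Gen 0: 101001001
Gen 1 (rule 30): 101111111
Gen 2 (rule 73): 001000001
Gen 3 (rule 30): 011100011
Gen 4 (rule 73): 010101011
Gen 5 (rule 30): 110101010
Gen 6 (rule 73): 110000000
Gen 7 (rule 30): 101000000
Gen 8 (rule 73): 000011111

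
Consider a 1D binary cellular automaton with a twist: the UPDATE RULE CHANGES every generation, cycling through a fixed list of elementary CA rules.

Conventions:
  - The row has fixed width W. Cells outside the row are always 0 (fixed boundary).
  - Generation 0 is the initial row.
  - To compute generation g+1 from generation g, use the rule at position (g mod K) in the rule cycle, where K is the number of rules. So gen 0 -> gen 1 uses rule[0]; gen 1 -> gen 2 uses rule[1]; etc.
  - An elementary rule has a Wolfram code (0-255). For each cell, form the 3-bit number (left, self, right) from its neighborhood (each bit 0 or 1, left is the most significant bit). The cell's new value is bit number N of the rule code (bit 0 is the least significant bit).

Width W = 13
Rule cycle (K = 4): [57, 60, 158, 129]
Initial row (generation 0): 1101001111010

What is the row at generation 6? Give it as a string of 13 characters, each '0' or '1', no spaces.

Gen 0: 1101001111010
Gen 1 (rule 57): 1010101000101
Gen 2 (rule 60): 1111111100111
Gen 3 (rule 158): 1111111011110
Gen 4 (rule 129): 0111110001100
Gen 5 (rule 57): 0100001101011
Gen 6 (rule 60): 0110001011110

Answer: 0110001011110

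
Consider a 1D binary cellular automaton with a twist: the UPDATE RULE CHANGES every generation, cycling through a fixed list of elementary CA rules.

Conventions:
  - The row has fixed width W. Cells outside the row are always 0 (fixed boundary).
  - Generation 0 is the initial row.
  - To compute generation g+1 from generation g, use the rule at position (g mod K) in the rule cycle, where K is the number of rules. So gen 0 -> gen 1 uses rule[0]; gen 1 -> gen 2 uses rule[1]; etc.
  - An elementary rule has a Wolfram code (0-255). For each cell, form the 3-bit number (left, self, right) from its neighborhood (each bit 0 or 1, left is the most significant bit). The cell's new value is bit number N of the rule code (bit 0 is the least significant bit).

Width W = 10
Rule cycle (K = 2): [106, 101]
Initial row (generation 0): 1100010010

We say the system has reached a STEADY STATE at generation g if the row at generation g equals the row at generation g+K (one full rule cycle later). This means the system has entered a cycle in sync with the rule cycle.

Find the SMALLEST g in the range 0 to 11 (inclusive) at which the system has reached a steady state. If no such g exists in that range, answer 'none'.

Answer: 9

Derivation:
Gen 0: 1100010010
Gen 1 (rule 106): 1100100100
Gen 2 (rule 101): 0100100101
Gen 3 (rule 106): 1001001010
Gen 4 (rule 101): 1001001110
Gen 5 (rule 106): 0010011010
Gen 6 (rule 101): 1010001110
Gen 7 (rule 106): 0100011010
Gen 8 (rule 101): 0101001110
Gen 9 (rule 106): 1010011010
Gen 10 (rule 101): 1110001110
Gen 11 (rule 106): 1010011010
Gen 12 (rule 101): 1110001110
Gen 13 (rule 106): 1010011010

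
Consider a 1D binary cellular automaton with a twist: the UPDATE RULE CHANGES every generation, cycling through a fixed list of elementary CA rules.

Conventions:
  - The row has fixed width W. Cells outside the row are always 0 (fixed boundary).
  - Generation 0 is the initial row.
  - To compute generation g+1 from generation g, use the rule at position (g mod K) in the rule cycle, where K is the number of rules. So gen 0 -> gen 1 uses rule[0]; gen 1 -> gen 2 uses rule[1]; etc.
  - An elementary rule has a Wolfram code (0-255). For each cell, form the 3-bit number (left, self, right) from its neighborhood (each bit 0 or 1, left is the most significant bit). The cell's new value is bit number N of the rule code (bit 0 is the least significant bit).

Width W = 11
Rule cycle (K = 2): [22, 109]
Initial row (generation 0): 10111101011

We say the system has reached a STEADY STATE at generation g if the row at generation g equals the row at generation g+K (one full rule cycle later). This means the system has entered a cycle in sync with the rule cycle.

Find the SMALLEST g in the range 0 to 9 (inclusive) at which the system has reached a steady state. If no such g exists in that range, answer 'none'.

Gen 0: 10111101011
Gen 1 (rule 22): 10000001000
Gen 2 (rule 109): 10111101011
Gen 3 (rule 22): 10000001000
Gen 4 (rule 109): 10111101011
Gen 5 (rule 22): 10000001000
Gen 6 (rule 109): 10111101011
Gen 7 (rule 22): 10000001000
Gen 8 (rule 109): 10111101011
Gen 9 (rule 22): 10000001000
Gen 10 (rule 109): 10111101011
Gen 11 (rule 22): 10000001000

Answer: 0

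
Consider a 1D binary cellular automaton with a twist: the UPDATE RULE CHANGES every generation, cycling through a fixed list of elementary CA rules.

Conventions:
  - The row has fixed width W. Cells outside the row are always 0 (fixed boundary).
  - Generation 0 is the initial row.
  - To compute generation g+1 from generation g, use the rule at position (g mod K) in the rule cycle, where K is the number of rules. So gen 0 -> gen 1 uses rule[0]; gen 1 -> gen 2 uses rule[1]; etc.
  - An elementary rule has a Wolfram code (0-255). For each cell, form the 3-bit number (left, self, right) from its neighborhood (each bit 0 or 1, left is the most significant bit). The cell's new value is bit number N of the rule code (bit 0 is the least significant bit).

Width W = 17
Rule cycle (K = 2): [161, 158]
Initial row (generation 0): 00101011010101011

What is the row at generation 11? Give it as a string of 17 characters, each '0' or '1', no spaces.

Answer: 00010101111110100

Derivation:
Gen 0: 00101011010101011
Gen 1 (rule 161): 10010100101010100
Gen 2 (rule 158): 11110111101010110
Gen 3 (rule 161): 01101011010101000
Gen 4 (rule 158): 11001010010101100
Gen 5 (rule 161): 00000100001010001
Gen 6 (rule 158): 00001110011011011
Gen 7 (rule 161): 11100100000100100
Gen 8 (rule 158): 11011110001111110
Gen 9 (rule 161): 00101100100111100
Gen 10 (rule 158): 01101011111111010
Gen 11 (rule 161): 00010101111110100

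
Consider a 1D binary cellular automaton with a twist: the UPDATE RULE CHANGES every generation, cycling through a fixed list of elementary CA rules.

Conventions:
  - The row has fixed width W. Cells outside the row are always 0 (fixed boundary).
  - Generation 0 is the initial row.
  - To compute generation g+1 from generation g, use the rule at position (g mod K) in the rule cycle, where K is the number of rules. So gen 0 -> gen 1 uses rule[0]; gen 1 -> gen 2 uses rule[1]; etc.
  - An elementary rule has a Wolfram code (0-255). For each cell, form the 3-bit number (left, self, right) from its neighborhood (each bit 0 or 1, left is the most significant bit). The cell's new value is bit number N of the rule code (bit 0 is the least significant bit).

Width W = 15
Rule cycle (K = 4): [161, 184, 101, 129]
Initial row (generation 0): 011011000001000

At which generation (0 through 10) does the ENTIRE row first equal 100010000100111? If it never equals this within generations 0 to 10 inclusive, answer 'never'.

Answer: never

Derivation:
Gen 0: 011011000001000
Gen 1 (rule 161): 000100011100011
Gen 2 (rule 184): 000010011010010
Gen 3 (rule 101): 111010001110010
Gen 4 (rule 129): 010000100100000
Gen 5 (rule 161): 000110000001111
Gen 6 (rule 184): 000101000001110
Gen 7 (rule 101): 110111011100010
Gen 8 (rule 129): 000010001001000
Gen 9 (rule 161): 111000100000011
Gen 10 (rule 184): 110100010000010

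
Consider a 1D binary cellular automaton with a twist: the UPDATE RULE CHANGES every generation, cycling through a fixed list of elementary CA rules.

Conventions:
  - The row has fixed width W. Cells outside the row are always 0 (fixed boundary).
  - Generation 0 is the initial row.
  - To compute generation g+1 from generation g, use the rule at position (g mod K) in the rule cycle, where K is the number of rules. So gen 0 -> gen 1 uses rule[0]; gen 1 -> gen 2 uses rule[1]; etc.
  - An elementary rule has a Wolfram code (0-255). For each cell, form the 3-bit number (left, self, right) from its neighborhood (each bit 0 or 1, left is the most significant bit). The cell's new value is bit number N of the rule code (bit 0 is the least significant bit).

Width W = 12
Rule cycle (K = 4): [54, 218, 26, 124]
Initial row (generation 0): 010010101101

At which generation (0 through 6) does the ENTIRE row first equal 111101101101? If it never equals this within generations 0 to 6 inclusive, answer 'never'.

Answer: never

Derivation:
Gen 0: 010010101101
Gen 1 (rule 54): 111111110011
Gen 2 (rule 218): 111111111111
Gen 3 (rule 26): 100000000000
Gen 4 (rule 124): 110000000000
Gen 5 (rule 54): 001000000000
Gen 6 (rule 218): 010100000000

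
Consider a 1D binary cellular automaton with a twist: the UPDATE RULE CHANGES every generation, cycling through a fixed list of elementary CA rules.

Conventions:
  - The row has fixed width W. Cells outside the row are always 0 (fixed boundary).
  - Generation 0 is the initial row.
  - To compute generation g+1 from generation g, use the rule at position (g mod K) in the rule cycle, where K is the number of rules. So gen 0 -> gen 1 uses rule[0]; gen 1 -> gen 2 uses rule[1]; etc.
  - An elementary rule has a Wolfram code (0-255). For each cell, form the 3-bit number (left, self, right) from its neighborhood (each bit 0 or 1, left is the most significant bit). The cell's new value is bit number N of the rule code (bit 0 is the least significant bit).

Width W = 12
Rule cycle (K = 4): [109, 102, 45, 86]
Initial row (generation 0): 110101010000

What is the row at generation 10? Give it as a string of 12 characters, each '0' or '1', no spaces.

Answer: 100111111001

Derivation:
Gen 0: 110101010000
Gen 1 (rule 109): 111111110111
Gen 2 (rule 102): 000000011001
Gen 3 (rule 45): 111111010001
Gen 4 (rule 86): 000001011011
Gen 5 (rule 109): 111101111111
Gen 6 (rule 102): 000110000001
Gen 7 (rule 45): 110100111101
Gen 8 (rule 86): 010111000101
Gen 9 (rule 109): 011101010111
Gen 10 (rule 102): 100111111001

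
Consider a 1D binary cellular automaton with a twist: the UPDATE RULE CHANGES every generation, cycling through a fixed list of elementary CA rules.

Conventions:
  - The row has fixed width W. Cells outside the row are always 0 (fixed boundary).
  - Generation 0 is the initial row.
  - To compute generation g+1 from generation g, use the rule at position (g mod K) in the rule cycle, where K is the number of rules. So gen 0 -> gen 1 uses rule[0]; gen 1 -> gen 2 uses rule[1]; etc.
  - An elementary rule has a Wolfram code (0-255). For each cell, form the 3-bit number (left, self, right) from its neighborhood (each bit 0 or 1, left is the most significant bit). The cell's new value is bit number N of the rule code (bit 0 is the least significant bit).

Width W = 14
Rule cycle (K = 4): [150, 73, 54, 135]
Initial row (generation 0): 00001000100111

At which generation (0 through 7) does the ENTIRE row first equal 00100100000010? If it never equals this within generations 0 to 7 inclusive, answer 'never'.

Gen 0: 00001000100111
Gen 1 (rule 150): 00011101111010
Gen 2 (rule 73): 11010101001000
Gen 3 (rule 54): 00111111111100
Gen 4 (rule 135): 11011111111001
Gen 5 (rule 150): 00001111110111
Gen 6 (rule 73): 11101000010101
Gen 7 (rule 54): 00011100111111

Answer: never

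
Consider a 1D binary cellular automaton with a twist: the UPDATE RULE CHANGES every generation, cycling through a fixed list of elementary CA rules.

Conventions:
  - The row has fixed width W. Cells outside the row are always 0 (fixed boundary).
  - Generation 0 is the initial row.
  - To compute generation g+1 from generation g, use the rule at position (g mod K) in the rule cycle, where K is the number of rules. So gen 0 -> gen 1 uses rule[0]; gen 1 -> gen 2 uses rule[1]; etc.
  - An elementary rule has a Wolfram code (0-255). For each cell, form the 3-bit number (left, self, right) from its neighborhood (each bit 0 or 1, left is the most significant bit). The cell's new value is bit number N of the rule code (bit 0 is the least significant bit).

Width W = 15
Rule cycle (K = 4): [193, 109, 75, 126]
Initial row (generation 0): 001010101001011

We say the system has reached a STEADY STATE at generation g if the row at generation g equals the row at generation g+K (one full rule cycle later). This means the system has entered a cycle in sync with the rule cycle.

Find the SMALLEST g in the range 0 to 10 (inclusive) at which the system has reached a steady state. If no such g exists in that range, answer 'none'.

Gen 0: 001010101001011
Gen 1 (rule 193): 100000000000001
Gen 2 (rule 109): 101111111111101
Gen 3 (rule 75): 001000000000100
Gen 4 (rule 126): 011100000001110
Gen 5 (rule 193): 001101111100110
Gen 6 (rule 109): 101111000100110
Gen 7 (rule 75): 001001011001110
Gen 8 (rule 126): 011111111111011
Gen 9 (rule 193): 001111111111001
Gen 10 (rule 109): 101000000001001
Gen 11 (rule 75): 000011111110010
Gen 12 (rule 126): 000110000011111
Gen 13 (rule 193): 110010111001111
Gen 14 (rule 109): 110011101001001

Answer: none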